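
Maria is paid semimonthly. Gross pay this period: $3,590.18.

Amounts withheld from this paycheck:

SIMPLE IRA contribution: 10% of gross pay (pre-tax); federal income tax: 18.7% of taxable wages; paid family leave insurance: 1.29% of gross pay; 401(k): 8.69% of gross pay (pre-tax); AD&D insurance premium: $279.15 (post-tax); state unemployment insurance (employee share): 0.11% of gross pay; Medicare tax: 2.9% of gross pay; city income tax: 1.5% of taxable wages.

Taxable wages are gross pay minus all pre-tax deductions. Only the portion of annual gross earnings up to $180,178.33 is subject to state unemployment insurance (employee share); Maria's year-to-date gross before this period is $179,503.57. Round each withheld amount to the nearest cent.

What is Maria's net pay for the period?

SIMPLE IRA contribution: $3,590.18 × 0.1 = $359.02
401(k): $3,590.18 × 0.0869 = $311.99
Pre-tax total = $359.02 + $311.99 = $671.01
Taxable wages = $3,590.18 − $671.01 = $2,919.17
City income tax: $2,919.17 × 0.015 = $43.79
Federal income tax: $2,919.17 × 0.187 = $545.88
Medicare tax: $3,590.18 × 0.029 = $104.12
Paid family leave insurance: $3,590.18 × 0.0129 = $46.31
State unemployment insurance (employee share): only $180,178.33 − $179,503.57 = $674.76 of this check is subject → $674.76 × 0.0011 = $0.74
AD&D insurance premium: $279.15
Total deductions = $359.02 + $311.99 + $43.79 + $545.88 + $104.12 + $46.31 + $0.74 + $279.15 = $1,691.00
Net pay = $3,590.18 − $1,691.00 = $1,899.18

$1,899.18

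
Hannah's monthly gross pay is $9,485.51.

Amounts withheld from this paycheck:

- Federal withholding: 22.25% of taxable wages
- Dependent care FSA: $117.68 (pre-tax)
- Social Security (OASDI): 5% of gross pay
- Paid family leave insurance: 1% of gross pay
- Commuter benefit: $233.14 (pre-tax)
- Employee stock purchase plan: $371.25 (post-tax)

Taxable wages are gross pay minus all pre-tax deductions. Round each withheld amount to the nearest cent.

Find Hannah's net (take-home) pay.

$6,161.83

Dependent care FSA: $117.68
Commuter benefit: $233.14
Pre-tax total = $117.68 + $233.14 = $350.82
Taxable wages = $9,485.51 − $350.82 = $9,134.69
Federal withholding: $9,134.69 × 0.2225 = $2,032.47
Social Security (OASDI): $9,485.51 × 0.05 = $474.28
Paid family leave insurance: $9,485.51 × 0.01 = $94.86
Employee stock purchase plan: $371.25
Total deductions = $117.68 + $233.14 + $2,032.47 + $474.28 + $94.86 + $371.25 = $3,323.68
Net pay = $9,485.51 − $3,323.68 = $6,161.83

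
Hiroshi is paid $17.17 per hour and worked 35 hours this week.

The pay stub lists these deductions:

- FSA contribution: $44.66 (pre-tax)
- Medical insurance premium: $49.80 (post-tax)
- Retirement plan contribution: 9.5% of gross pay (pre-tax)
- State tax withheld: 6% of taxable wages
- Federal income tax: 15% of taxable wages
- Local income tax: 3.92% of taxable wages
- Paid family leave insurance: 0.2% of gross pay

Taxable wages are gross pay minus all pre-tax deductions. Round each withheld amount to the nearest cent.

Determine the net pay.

$323.80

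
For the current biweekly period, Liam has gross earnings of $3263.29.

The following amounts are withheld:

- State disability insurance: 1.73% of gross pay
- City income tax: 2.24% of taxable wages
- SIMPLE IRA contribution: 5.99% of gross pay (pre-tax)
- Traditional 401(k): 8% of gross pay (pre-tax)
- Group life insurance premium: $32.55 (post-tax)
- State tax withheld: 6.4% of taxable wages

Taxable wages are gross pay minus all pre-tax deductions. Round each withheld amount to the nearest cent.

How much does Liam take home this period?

SIMPLE IRA contribution: $3263.29 × 0.0599 = $195.47
Traditional 401(k): $3263.29 × 0.08 = $261.06
Pre-tax total = $195.47 + $261.06 = $456.53
Taxable wages = $3263.29 − $456.53 = $2806.76
State tax withheld: $2806.76 × 0.064 = $179.63
City income tax: $2806.76 × 0.0224 = $62.87
State disability insurance: $3263.29 × 0.0173 = $56.45
Group life insurance premium: $32.55
Total deductions = $195.47 + $261.06 + $179.63 + $62.87 + $56.45 + $32.55 = $788.03
Net pay = $3263.29 − $788.03 = $2475.26

$2475.26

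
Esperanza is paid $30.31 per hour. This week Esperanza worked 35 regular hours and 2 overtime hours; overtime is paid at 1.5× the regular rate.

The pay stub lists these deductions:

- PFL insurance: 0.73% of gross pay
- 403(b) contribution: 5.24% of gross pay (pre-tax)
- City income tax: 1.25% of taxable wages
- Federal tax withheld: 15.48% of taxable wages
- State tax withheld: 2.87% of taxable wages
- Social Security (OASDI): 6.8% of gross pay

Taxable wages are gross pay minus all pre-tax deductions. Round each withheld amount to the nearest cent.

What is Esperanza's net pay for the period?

$790.79

Regular pay: 35 × $30.31 = $1,060.85
Overtime pay: 2 × $30.31 × 1.5 = $90.93
Gross pay = $1,060.85 + $90.93 = $1,151.78
403(b) contribution: $1,151.78 × 0.0524 = $60.35
Taxable wages = $1,151.78 − $60.35 = $1,091.43
Federal tax withheld: $1,091.43 × 0.1548 = $168.95
City income tax: $1,091.43 × 0.0125 = $13.64
State tax withheld: $1,091.43 × 0.0287 = $31.32
Social Security (OASDI): $1,151.78 × 0.068 = $78.32
PFL insurance: $1,151.78 × 0.0073 = $8.41
Total deductions = $60.35 + $168.95 + $13.64 + $31.32 + $78.32 + $8.41 = $360.99
Net pay = $1,151.78 − $360.99 = $790.79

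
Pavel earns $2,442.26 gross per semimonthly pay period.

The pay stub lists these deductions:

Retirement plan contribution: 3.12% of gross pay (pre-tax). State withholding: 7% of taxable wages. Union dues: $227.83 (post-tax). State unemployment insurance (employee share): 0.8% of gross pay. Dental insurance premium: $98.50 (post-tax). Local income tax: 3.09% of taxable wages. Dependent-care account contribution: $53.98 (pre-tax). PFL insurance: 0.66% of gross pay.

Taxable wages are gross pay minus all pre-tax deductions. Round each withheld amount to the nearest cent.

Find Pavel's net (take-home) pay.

$1,716.80

Retirement plan contribution: $2,442.26 × 0.0312 = $76.20
Dependent-care account contribution: $53.98
Pre-tax total = $76.20 + $53.98 = $130.18
Taxable wages = $2,442.26 − $130.18 = $2,312.08
State withholding: $2,312.08 × 0.07 = $161.85
Local income tax: $2,312.08 × 0.0309 = $71.44
State unemployment insurance (employee share): $2,442.26 × 0.008 = $19.54
PFL insurance: $2,442.26 × 0.0066 = $16.12
Dental insurance premium: $98.50
Union dues: $227.83
Total deductions = $76.20 + $53.98 + $161.85 + $71.44 + $19.54 + $16.12 + $98.50 + $227.83 = $725.46
Net pay = $2,442.26 − $725.46 = $1,716.80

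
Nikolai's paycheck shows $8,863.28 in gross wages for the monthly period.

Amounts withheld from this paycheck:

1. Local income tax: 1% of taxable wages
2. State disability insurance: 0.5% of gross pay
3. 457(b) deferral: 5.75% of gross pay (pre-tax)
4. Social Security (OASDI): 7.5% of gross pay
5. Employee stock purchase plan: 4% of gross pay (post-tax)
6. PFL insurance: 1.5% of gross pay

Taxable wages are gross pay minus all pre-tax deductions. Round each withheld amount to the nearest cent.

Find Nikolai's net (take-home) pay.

$7,073.55

457(b) deferral: $8,863.28 × 0.0575 = $509.64
Taxable wages = $8,863.28 − $509.64 = $8,353.64
Local income tax: $8,353.64 × 0.01 = $83.54
State disability insurance: $8,863.28 × 0.005 = $44.32
PFL insurance: $8,863.28 × 0.015 = $132.95
Social Security (OASDI): $8,863.28 × 0.075 = $664.75
Employee stock purchase plan: $8,863.28 × 0.04 = $354.53
Total deductions = $509.64 + $83.54 + $44.32 + $132.95 + $664.75 + $354.53 = $1,789.73
Net pay = $8,863.28 − $1,789.73 = $7,073.55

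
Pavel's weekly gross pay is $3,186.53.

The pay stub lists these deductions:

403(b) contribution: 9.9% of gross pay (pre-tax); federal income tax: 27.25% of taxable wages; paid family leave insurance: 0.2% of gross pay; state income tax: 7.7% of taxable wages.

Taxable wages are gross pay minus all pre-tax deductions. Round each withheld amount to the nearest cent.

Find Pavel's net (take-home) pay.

$1,861.26

403(b) contribution: $3,186.53 × 0.099 = $315.47
Taxable wages = $3,186.53 − $315.47 = $2,871.06
State income tax: $2,871.06 × 0.077 = $221.07
Federal income tax: $2,871.06 × 0.2725 = $782.36
Paid family leave insurance: $3,186.53 × 0.002 = $6.37
Total deductions = $315.47 + $221.07 + $782.36 + $6.37 = $1,325.27
Net pay = $3,186.53 − $1,325.27 = $1,861.26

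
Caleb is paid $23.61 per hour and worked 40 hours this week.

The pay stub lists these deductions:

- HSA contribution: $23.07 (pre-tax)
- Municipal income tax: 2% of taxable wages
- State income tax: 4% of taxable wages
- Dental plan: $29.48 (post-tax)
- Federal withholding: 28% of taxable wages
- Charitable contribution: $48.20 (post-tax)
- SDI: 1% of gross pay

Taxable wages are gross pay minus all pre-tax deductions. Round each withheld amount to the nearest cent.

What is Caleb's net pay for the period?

$520.96

Gross pay: 40 × $23.61 = $944.40
HSA contribution: $23.07
Taxable wages = $944.40 − $23.07 = $921.33
Municipal income tax: $921.33 × 0.02 = $18.43
Federal withholding: $921.33 × 0.28 = $257.97
State income tax: $921.33 × 0.04 = $36.85
SDI: $944.40 × 0.01 = $9.44
Charitable contribution: $48.20
Dental plan: $29.48
Total deductions = $23.07 + $18.43 + $257.97 + $36.85 + $9.44 + $48.20 + $29.48 = $423.44
Net pay = $944.40 − $423.44 = $520.96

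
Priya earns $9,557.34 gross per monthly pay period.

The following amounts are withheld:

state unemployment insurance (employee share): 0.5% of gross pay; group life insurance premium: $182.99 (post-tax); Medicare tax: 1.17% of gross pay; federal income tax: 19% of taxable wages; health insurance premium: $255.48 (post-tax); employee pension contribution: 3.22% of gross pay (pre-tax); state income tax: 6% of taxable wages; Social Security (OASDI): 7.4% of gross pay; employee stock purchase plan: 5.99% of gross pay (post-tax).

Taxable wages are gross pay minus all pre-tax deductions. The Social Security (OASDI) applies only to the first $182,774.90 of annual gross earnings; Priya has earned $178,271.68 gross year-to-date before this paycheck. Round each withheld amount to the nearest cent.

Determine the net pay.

Employee pension contribution: $9,557.34 × 0.0322 = $307.75
Taxable wages = $9,557.34 − $307.75 = $9,249.59
Federal income tax: $9,249.59 × 0.19 = $1,757.42
State income tax: $9,249.59 × 0.06 = $554.98
Medicare tax: $9,557.34 × 0.0117 = $111.82
State unemployment insurance (employee share): $9,557.34 × 0.005 = $47.79
Social Security (OASDI): only $182,774.90 − $178,271.68 = $4,503.22 of this check is subject → $4,503.22 × 0.074 = $333.24
Group life insurance premium: $182.99
Employee stock purchase plan: $9,557.34 × 0.0599 = $572.48
Health insurance premium: $255.48
Total deductions = $307.75 + $1,757.42 + $554.98 + $111.82 + $47.79 + $333.24 + $182.99 + $572.48 + $255.48 = $4,123.95
Net pay = $9,557.34 − $4,123.95 = $5,433.39

$5,433.39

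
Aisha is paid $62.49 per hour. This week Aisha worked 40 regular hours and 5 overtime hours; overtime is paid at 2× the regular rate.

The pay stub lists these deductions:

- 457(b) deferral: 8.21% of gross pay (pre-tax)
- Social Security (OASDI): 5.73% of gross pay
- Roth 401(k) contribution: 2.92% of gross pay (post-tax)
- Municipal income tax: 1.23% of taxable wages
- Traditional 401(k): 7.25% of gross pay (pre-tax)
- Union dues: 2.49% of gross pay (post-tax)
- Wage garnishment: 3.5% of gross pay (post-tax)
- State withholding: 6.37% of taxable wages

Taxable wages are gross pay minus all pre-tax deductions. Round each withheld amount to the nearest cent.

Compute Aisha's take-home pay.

Regular pay: 40 × $62.49 = $2,499.60
Overtime pay: 5 × $62.49 × 2 = $624.90
Gross pay = $2,499.60 + $624.90 = $3,124.50
Traditional 401(k): $3,124.50 × 0.0725 = $226.53
457(b) deferral: $3,124.50 × 0.0821 = $256.52
Pre-tax total = $226.53 + $256.52 = $483.05
Taxable wages = $3,124.50 − $483.05 = $2,641.45
State withholding: $2,641.45 × 0.0637 = $168.26
Municipal income tax: $2,641.45 × 0.0123 = $32.49
Social Security (OASDI): $3,124.50 × 0.0573 = $179.03
Roth 401(k) contribution: $3,124.50 × 0.0292 = $91.24
Union dues: $3,124.50 × 0.0249 = $77.80
Wage garnishment: $3,124.50 × 0.035 = $109.36
Total deductions = $226.53 + $256.52 + $168.26 + $32.49 + $179.03 + $91.24 + $77.80 + $109.36 = $1,141.23
Net pay = $3,124.50 − $1,141.23 = $1,983.27

$1,983.27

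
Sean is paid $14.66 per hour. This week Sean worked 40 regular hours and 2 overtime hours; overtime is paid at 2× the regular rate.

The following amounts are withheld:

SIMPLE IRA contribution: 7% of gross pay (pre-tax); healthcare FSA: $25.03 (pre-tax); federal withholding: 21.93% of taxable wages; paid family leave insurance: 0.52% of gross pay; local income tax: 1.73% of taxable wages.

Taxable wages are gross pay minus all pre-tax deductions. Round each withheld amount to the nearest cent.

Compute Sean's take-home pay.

$435.49

Regular pay: 40 × $14.66 = $586.40
Overtime pay: 2 × $14.66 × 2 = $58.64
Gross pay = $586.40 + $58.64 = $645.04
Healthcare FSA: $25.03
SIMPLE IRA contribution: $645.04 × 0.07 = $45.15
Pre-tax total = $25.03 + $45.15 = $70.18
Taxable wages = $645.04 − $70.18 = $574.86
Local income tax: $574.86 × 0.0173 = $9.95
Federal withholding: $574.86 × 0.2193 = $126.07
Paid family leave insurance: $645.04 × 0.0052 = $3.35
Total deductions = $25.03 + $45.15 + $9.95 + $126.07 + $3.35 = $209.55
Net pay = $645.04 − $209.55 = $435.49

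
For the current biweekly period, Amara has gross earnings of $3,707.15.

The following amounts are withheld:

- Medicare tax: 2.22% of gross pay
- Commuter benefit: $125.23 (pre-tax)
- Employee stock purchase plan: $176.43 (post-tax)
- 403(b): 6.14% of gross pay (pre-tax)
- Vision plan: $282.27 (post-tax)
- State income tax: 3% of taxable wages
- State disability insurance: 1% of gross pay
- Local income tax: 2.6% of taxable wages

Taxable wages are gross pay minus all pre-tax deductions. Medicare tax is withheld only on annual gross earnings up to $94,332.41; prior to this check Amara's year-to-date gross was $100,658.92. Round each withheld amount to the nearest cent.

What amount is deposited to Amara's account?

Commuter benefit: $125.23
403(b): $3,707.15 × 0.0614 = $227.62
Pre-tax total = $125.23 + $227.62 = $352.85
Taxable wages = $3,707.15 − $352.85 = $3,354.30
State income tax: $3,354.30 × 0.03 = $100.63
Local income tax: $3,354.30 × 0.026 = $87.21
Medicare tax: annual cap $94,332.41 already reached (YTD $100,658.92), so $0.00
State disability insurance: $3,707.15 × 0.01 = $37.07
Vision plan: $282.27
Employee stock purchase plan: $176.43
Total deductions = $125.23 + $227.62 + $100.63 + $87.21 + $0.00 + $37.07 + $282.27 + $176.43 = $1,036.46
Net pay = $3,707.15 − $1,036.46 = $2,670.69

$2,670.69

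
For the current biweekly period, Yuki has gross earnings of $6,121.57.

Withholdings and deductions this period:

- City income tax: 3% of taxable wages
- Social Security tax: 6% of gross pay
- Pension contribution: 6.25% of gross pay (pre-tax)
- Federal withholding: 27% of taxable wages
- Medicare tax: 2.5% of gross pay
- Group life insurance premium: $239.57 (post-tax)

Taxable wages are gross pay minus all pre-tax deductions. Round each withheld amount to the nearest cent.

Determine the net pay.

Pension contribution: $6,121.57 × 0.0625 = $382.60
Taxable wages = $6,121.57 − $382.60 = $5,738.97
Federal withholding: $5,738.97 × 0.27 = $1,549.52
City income tax: $5,738.97 × 0.03 = $172.17
Social Security tax: $6,121.57 × 0.06 = $367.29
Medicare tax: $6,121.57 × 0.025 = $153.04
Group life insurance premium: $239.57
Total deductions = $382.60 + $1,549.52 + $172.17 + $367.29 + $153.04 + $239.57 = $2,864.19
Net pay = $6,121.57 − $2,864.19 = $3,257.38

$3,257.38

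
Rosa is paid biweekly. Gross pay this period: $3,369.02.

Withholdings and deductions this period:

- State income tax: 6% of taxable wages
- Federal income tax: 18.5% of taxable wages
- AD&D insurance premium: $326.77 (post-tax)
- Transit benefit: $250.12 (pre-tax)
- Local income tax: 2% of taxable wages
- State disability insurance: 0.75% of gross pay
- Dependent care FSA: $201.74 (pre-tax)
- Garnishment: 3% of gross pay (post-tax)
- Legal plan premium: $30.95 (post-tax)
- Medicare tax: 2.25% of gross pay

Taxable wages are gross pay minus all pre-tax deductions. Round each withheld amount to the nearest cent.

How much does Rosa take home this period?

$1,584.26

Transit benefit: $250.12
Dependent care FSA: $201.74
Pre-tax total = $250.12 + $201.74 = $451.86
Taxable wages = $3,369.02 − $451.86 = $2,917.16
Local income tax: $2,917.16 × 0.02 = $58.34
Federal income tax: $2,917.16 × 0.185 = $539.67
State income tax: $2,917.16 × 0.06 = $175.03
Medicare tax: $3,369.02 × 0.0225 = $75.80
State disability insurance: $3,369.02 × 0.0075 = $25.27
Garnishment: $3,369.02 × 0.03 = $101.07
Legal plan premium: $30.95
AD&D insurance premium: $326.77
Total deductions = $250.12 + $201.74 + $58.34 + $539.67 + $175.03 + $75.80 + $25.27 + $101.07 + $30.95 + $326.77 = $1,784.76
Net pay = $3,369.02 − $1,784.76 = $1,584.26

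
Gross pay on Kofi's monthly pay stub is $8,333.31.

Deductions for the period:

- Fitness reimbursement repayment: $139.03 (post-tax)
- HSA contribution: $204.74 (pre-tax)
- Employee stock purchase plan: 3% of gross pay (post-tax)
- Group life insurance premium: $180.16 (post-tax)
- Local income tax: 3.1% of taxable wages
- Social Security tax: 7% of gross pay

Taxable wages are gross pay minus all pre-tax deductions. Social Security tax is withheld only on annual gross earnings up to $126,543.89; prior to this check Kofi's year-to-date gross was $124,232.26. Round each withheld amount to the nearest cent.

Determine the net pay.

HSA contribution: $204.74
Taxable wages = $8,333.31 − $204.74 = $8,128.57
Local income tax: $8,128.57 × 0.031 = $251.99
Social Security tax: only $126,543.89 − $124,232.26 = $2,311.63 of this check is subject → $2,311.63 × 0.07 = $161.81
Fitness reimbursement repayment: $139.03
Employee stock purchase plan: $8,333.31 × 0.03 = $250.00
Group life insurance premium: $180.16
Total deductions = $204.74 + $251.99 + $161.81 + $139.03 + $250.00 + $180.16 = $1,187.73
Net pay = $8,333.31 − $1,187.73 = $7,145.58

$7,145.58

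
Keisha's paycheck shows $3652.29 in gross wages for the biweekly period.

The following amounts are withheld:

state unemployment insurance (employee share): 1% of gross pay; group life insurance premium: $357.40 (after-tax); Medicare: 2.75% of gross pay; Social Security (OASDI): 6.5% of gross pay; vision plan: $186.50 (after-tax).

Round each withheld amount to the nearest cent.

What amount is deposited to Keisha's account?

$2734.03

State unemployment insurance (employee share): $3652.29 × 0.01 = $36.52
Social Security (OASDI): $3652.29 × 0.065 = $237.40
Medicare: $3652.29 × 0.0275 = $100.44
Vision plan: $186.50
Group life insurance premium: $357.40
Total deductions = $36.52 + $237.40 + $100.44 + $186.50 + $357.40 = $918.26
Net pay = $3652.29 − $918.26 = $2734.03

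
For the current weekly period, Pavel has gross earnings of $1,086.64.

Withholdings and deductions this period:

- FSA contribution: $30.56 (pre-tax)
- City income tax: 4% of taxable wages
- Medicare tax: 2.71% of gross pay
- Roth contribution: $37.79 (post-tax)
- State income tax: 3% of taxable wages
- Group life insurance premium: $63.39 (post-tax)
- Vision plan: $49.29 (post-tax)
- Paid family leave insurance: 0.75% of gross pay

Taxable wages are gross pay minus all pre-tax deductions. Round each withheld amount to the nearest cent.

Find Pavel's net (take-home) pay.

$794.09

FSA contribution: $30.56
Taxable wages = $1,086.64 − $30.56 = $1,056.08
City income tax: $1,056.08 × 0.04 = $42.24
State income tax: $1,056.08 × 0.03 = $31.68
Medicare tax: $1,086.64 × 0.0271 = $29.45
Paid family leave insurance: $1,086.64 × 0.0075 = $8.15
Vision plan: $49.29
Group life insurance premium: $63.39
Roth contribution: $37.79
Total deductions = $30.56 + $42.24 + $31.68 + $29.45 + $8.15 + $49.29 + $63.39 + $37.79 = $292.55
Net pay = $1,086.64 − $292.55 = $794.09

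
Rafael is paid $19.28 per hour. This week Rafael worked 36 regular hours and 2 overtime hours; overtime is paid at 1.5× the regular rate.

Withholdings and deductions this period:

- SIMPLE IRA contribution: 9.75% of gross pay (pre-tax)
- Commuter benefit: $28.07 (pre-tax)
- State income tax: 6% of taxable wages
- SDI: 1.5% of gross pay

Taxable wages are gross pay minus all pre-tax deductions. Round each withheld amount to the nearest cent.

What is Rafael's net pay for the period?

$600.23

Regular pay: 36 × $19.28 = $694.08
Overtime pay: 2 × $19.28 × 1.5 = $57.84
Gross pay = $694.08 + $57.84 = $751.92
SIMPLE IRA contribution: $751.92 × 0.0975 = $73.31
Commuter benefit: $28.07
Pre-tax total = $73.31 + $28.07 = $101.38
Taxable wages = $751.92 − $101.38 = $650.54
State income tax: $650.54 × 0.06 = $39.03
SDI: $751.92 × 0.015 = $11.28
Total deductions = $73.31 + $28.07 + $39.03 + $11.28 = $151.69
Net pay = $751.92 − $151.69 = $600.23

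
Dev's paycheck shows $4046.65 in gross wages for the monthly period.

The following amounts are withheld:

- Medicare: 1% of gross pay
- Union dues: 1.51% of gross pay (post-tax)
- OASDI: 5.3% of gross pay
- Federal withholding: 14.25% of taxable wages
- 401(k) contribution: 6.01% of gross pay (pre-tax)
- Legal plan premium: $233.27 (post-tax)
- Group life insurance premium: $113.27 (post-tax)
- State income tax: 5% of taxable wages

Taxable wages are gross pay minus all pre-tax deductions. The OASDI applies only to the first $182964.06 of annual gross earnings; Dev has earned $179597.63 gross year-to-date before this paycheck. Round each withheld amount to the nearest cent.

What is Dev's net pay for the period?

401(k) contribution: $4046.65 × 0.0601 = $243.20
Taxable wages = $4046.65 − $243.20 = $3803.45
Federal withholding: $3803.45 × 0.1425 = $541.99
State income tax: $3803.45 × 0.05 = $190.17
Medicare: $4046.65 × 0.01 = $40.47
OASDI: only $182964.06 − $179597.63 = $3366.43 of this check is subject → $3366.43 × 0.053 = $178.42
Group life insurance premium: $113.27
Legal plan premium: $233.27
Union dues: $4046.65 × 0.0151 = $61.10
Total deductions = $243.20 + $541.99 + $190.17 + $40.47 + $178.42 + $113.27 + $233.27 + $61.10 = $1601.89
Net pay = $4046.65 − $1601.89 = $2444.76

$2444.76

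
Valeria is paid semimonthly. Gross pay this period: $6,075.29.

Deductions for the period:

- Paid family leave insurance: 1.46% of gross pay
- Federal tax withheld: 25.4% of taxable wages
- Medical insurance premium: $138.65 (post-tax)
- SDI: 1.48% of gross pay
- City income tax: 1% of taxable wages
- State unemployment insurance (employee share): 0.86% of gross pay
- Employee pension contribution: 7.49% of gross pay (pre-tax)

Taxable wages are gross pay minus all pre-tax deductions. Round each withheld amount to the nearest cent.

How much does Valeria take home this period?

$3,767.00

Employee pension contribution: $6,075.29 × 0.0749 = $455.04
Taxable wages = $6,075.29 − $455.04 = $5,620.25
Federal tax withheld: $5,620.25 × 0.254 = $1,427.54
City income tax: $5,620.25 × 0.01 = $56.20
SDI: $6,075.29 × 0.0148 = $89.91
Paid family leave insurance: $6,075.29 × 0.0146 = $88.70
State unemployment insurance (employee share): $6,075.29 × 0.0086 = $52.25
Medical insurance premium: $138.65
Total deductions = $455.04 + $1,427.54 + $56.20 + $89.91 + $88.70 + $52.25 + $138.65 = $2,308.29
Net pay = $6,075.29 − $2,308.29 = $3,767.00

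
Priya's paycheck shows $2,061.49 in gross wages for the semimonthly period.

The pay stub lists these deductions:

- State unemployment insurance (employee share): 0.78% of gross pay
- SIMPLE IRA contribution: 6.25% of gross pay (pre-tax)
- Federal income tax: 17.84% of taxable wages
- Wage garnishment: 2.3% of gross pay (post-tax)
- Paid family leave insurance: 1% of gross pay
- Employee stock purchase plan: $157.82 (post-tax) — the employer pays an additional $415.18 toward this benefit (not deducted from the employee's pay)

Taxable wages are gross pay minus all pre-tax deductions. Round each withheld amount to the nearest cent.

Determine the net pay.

SIMPLE IRA contribution: $2,061.49 × 0.0625 = $128.84
Taxable wages = $2,061.49 − $128.84 = $1,932.65
Federal income tax: $1,932.65 × 0.1784 = $344.78
Paid family leave insurance: $2,061.49 × 0.01 = $20.61
State unemployment insurance (employee share): $2,061.49 × 0.0078 = $16.08
Wage garnishment: $2,061.49 × 0.023 = $47.41
Employee stock purchase plan: $157.82
(Employer's $415.18 toward employee stock purchase plan is not withheld from the employee.)
Total deductions = $128.84 + $344.78 + $20.61 + $16.08 + $47.41 + $157.82 = $715.54
Net pay = $2,061.49 − $715.54 = $1,345.95

$1,345.95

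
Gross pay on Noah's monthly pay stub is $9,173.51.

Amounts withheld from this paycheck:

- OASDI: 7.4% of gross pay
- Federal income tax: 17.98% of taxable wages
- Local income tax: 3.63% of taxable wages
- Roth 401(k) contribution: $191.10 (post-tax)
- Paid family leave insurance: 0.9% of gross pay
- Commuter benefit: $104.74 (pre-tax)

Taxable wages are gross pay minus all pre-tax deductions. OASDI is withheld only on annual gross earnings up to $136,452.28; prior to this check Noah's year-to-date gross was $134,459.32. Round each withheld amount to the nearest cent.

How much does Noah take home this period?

Commuter benefit: $104.74
Taxable wages = $9,173.51 − $104.74 = $9,068.77
Local income tax: $9,068.77 × 0.0363 = $329.20
Federal income tax: $9,068.77 × 0.1798 = $1,630.56
Paid family leave insurance: $9,173.51 × 0.009 = $82.56
OASDI: only $136,452.28 − $134,459.32 = $1,992.96 of this check is subject → $1,992.96 × 0.074 = $147.48
Roth 401(k) contribution: $191.10
Total deductions = $104.74 + $329.20 + $1,630.56 + $82.56 + $147.48 + $191.10 = $2,485.64
Net pay = $9,173.51 − $2,485.64 = $6,687.87

$6,687.87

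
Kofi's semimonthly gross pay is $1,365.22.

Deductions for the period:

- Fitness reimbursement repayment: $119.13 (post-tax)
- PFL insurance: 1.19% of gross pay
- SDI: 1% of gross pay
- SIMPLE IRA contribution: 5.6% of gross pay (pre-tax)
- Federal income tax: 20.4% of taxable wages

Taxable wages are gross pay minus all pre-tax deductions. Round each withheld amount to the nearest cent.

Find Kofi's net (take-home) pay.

$876.83

SIMPLE IRA contribution: $1,365.22 × 0.056 = $76.45
Taxable wages = $1,365.22 − $76.45 = $1,288.77
Federal income tax: $1,288.77 × 0.204 = $262.91
PFL insurance: $1,365.22 × 0.0119 = $16.25
SDI: $1,365.22 × 0.01 = $13.65
Fitness reimbursement repayment: $119.13
Total deductions = $76.45 + $262.91 + $16.25 + $13.65 + $119.13 = $488.39
Net pay = $1,365.22 − $488.39 = $876.83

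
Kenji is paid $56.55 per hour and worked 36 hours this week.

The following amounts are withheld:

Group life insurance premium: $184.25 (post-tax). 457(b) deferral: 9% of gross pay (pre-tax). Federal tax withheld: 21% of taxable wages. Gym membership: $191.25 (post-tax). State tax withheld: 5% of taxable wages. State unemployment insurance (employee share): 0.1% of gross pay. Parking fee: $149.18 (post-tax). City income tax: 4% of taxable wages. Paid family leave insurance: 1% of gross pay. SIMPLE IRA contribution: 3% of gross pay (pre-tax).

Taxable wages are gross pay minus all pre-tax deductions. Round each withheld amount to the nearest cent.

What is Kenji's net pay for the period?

Gross pay: 36 × $56.55 = $2035.80
457(b) deferral: $2035.80 × 0.09 = $183.22
SIMPLE IRA contribution: $2035.80 × 0.03 = $61.07
Pre-tax total = $183.22 + $61.07 = $244.29
Taxable wages = $2035.80 − $244.29 = $1791.51
City income tax: $1791.51 × 0.04 = $71.66
Federal tax withheld: $1791.51 × 0.21 = $376.22
State tax withheld: $1791.51 × 0.05 = $89.58
Paid family leave insurance: $2035.80 × 0.01 = $20.36
State unemployment insurance (employee share): $2035.80 × 0.001 = $2.04
Parking fee: $149.18
Gym membership: $191.25
Group life insurance premium: $184.25
Total deductions = $183.22 + $61.07 + $71.66 + $376.22 + $89.58 + $20.36 + $2.04 + $149.18 + $191.25 + $184.25 = $1328.83
Net pay = $2035.80 − $1328.83 = $706.97

$706.97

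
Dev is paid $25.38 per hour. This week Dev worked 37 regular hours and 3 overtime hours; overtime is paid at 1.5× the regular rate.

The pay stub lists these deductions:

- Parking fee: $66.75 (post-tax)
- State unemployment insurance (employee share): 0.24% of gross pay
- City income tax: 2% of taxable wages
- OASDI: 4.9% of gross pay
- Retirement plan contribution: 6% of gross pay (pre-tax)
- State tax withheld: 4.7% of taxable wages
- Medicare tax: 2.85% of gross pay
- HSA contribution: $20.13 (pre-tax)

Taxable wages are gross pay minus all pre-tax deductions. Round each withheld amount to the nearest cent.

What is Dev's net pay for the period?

Regular pay: 37 × $25.38 = $939.06
Overtime pay: 3 × $25.38 × 1.5 = $114.21
Gross pay = $939.06 + $114.21 = $1,053.27
HSA contribution: $20.13
Retirement plan contribution: $1,053.27 × 0.06 = $63.20
Pre-tax total = $20.13 + $63.20 = $83.33
Taxable wages = $1,053.27 − $83.33 = $969.94
City income tax: $969.94 × 0.02 = $19.40
State tax withheld: $969.94 × 0.047 = $45.59
Medicare tax: $1,053.27 × 0.0285 = $30.02
State unemployment insurance (employee share): $1,053.27 × 0.0024 = $2.53
OASDI: $1,053.27 × 0.049 = $51.61
Parking fee: $66.75
Total deductions = $20.13 + $63.20 + $19.40 + $45.59 + $30.02 + $2.53 + $51.61 + $66.75 = $299.23
Net pay = $1,053.27 − $299.23 = $754.04

$754.04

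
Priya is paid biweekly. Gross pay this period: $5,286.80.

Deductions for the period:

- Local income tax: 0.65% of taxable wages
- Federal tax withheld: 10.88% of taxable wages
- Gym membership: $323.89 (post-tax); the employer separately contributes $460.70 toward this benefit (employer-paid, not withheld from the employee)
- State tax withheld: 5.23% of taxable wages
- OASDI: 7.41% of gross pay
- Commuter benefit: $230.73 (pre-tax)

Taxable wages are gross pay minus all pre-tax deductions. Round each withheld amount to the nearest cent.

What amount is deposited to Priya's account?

Commuter benefit: $230.73
Taxable wages = $5,286.80 − $230.73 = $5,056.07
Local income tax: $5,056.07 × 0.0065 = $32.86
State tax withheld: $5,056.07 × 0.0523 = $264.43
Federal tax withheld: $5,056.07 × 0.1088 = $550.10
OASDI: $5,286.80 × 0.0741 = $391.75
Gym membership: $323.89
(Employer's $460.70 toward gym membership is not withheld from the employee.)
Total deductions = $230.73 + $32.86 + $264.43 + $550.10 + $391.75 + $323.89 = $1,793.76
Net pay = $5,286.80 − $1,793.76 = $3,493.04

$3,493.04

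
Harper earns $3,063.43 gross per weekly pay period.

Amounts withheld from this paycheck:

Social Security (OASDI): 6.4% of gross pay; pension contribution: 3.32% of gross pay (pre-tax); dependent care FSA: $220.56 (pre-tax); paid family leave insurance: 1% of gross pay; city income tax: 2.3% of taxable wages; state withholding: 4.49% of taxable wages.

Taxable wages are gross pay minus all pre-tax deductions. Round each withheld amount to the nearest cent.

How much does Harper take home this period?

Pension contribution: $3,063.43 × 0.0332 = $101.71
Dependent care FSA: $220.56
Pre-tax total = $101.71 + $220.56 = $322.27
Taxable wages = $3,063.43 − $322.27 = $2,741.16
City income tax: $2,741.16 × 0.023 = $63.05
State withholding: $2,741.16 × 0.0449 = $123.08
Paid family leave insurance: $3,063.43 × 0.01 = $30.63
Social Security (OASDI): $3,063.43 × 0.064 = $196.06
Total deductions = $101.71 + $220.56 + $63.05 + $123.08 + $30.63 + $196.06 = $735.09
Net pay = $3,063.43 − $735.09 = $2,328.34

$2,328.34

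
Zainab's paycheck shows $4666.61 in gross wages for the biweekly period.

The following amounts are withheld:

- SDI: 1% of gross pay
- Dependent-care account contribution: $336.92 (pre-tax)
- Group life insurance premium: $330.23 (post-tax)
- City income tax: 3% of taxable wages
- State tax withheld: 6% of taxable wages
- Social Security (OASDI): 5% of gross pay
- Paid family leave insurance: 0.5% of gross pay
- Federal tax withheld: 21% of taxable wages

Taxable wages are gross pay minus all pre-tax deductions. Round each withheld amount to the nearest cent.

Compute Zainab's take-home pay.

$2397.23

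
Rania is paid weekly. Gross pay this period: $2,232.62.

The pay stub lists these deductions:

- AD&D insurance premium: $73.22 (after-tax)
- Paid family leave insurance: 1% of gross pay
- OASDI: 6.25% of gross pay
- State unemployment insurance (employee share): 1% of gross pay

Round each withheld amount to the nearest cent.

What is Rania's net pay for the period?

$1,975.20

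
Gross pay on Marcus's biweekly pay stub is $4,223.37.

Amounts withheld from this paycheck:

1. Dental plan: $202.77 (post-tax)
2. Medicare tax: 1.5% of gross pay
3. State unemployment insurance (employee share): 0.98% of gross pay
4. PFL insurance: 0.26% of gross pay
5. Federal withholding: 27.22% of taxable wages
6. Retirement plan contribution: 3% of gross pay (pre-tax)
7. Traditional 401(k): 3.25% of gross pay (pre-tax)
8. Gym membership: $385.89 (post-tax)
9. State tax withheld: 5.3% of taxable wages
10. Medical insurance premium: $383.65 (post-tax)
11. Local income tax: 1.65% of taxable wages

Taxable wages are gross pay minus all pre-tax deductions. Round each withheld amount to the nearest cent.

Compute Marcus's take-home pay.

Retirement plan contribution: $4,223.37 × 0.03 = $126.70
Traditional 401(k): $4,223.37 × 0.0325 = $137.26
Pre-tax total = $126.70 + $137.26 = $263.96
Taxable wages = $4,223.37 − $263.96 = $3,959.41
State tax withheld: $3,959.41 × 0.053 = $209.85
Local income tax: $3,959.41 × 0.0165 = $65.33
Federal withholding: $3,959.41 × 0.2722 = $1,077.75
PFL insurance: $4,223.37 × 0.0026 = $10.98
State unemployment insurance (employee share): $4,223.37 × 0.0098 = $41.39
Medicare tax: $4,223.37 × 0.015 = $63.35
Gym membership: $385.89
Dental plan: $202.77
Medical insurance premium: $383.65
Total deductions = $126.70 + $137.26 + $209.85 + $65.33 + $1,077.75 + $10.98 + $41.39 + $63.35 + $385.89 + $202.77 + $383.65 = $2,704.92
Net pay = $4,223.37 − $2,704.92 = $1,518.45

$1,518.45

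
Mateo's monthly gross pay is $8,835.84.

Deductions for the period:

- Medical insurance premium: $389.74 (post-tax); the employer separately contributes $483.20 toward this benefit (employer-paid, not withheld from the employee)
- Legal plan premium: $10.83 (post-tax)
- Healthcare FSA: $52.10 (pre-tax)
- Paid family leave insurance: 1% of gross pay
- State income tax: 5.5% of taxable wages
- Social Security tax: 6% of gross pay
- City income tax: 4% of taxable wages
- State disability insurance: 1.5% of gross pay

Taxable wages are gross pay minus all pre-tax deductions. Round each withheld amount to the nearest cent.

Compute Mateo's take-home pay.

$6,797.66

Healthcare FSA: $52.10
Taxable wages = $8,835.84 − $52.10 = $8,783.74
City income tax: $8,783.74 × 0.04 = $351.35
State income tax: $8,783.74 × 0.055 = $483.11
State disability insurance: $8,835.84 × 0.015 = $132.54
Social Security tax: $8,835.84 × 0.06 = $530.15
Paid family leave insurance: $8,835.84 × 0.01 = $88.36
Legal plan premium: $10.83
Medical insurance premium: $389.74
(Employer's $483.20 toward medical insurance premium is not withheld from the employee.)
Total deductions = $52.10 + $351.35 + $483.11 + $132.54 + $530.15 + $88.36 + $10.83 + $389.74 = $2,038.18
Net pay = $8,835.84 − $2,038.18 = $6,797.66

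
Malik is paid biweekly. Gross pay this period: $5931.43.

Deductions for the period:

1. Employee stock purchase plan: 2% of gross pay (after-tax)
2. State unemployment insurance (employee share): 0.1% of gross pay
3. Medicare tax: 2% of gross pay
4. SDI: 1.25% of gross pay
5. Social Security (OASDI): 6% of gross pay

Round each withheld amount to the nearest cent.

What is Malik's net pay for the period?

SDI: $5931.43 × 0.0125 = $74.14
Medicare tax: $5931.43 × 0.02 = $118.63
Social Security (OASDI): $5931.43 × 0.06 = $355.89
State unemployment insurance (employee share): $5931.43 × 0.001 = $5.93
Employee stock purchase plan: $5931.43 × 0.02 = $118.63
Total deductions = $74.14 + $118.63 + $355.89 + $5.93 + $118.63 = $673.22
Net pay = $5931.43 − $673.22 = $5258.21

$5258.21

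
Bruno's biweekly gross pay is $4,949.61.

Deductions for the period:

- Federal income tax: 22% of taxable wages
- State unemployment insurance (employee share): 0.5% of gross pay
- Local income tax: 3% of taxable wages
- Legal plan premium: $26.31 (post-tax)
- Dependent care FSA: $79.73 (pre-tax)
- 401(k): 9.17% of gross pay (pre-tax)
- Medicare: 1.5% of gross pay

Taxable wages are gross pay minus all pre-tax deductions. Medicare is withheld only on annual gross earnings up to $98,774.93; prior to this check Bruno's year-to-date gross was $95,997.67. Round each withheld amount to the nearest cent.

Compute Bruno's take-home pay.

$3,219.28

401(k): $4,949.61 × 0.0917 = $453.88
Dependent care FSA: $79.73
Pre-tax total = $453.88 + $79.73 = $533.61
Taxable wages = $4,949.61 − $533.61 = $4,416.00
Federal income tax: $4,416.00 × 0.22 = $971.52
Local income tax: $4,416.00 × 0.03 = $132.48
State unemployment insurance (employee share): $4,949.61 × 0.005 = $24.75
Medicare: only $98,774.93 − $95,997.67 = $2,777.26 of this check is subject → $2,777.26 × 0.015 = $41.66
Legal plan premium: $26.31
Total deductions = $453.88 + $79.73 + $971.52 + $132.48 + $24.75 + $41.66 + $26.31 = $1,730.33
Net pay = $4,949.61 − $1,730.33 = $3,219.28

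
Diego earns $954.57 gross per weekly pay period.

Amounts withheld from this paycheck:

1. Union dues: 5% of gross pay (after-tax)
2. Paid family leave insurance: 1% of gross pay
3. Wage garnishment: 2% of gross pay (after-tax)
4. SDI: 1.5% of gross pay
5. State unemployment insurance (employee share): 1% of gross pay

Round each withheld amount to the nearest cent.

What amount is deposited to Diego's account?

$854.33

State unemployment insurance (employee share): $954.57 × 0.01 = $9.55
Paid family leave insurance: $954.57 × 0.01 = $9.55
SDI: $954.57 × 0.015 = $14.32
Union dues: $954.57 × 0.05 = $47.73
Wage garnishment: $954.57 × 0.02 = $19.09
Total deductions = $9.55 + $9.55 + $14.32 + $47.73 + $19.09 = $100.24
Net pay = $954.57 − $100.24 = $854.33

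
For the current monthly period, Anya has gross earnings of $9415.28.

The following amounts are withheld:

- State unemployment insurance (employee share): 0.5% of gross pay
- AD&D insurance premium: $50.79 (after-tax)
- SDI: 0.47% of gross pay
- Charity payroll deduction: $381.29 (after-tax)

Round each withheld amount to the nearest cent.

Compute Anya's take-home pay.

$8891.87

SDI: $9415.28 × 0.0047 = $44.25
State unemployment insurance (employee share): $9415.28 × 0.005 = $47.08
AD&D insurance premium: $50.79
Charity payroll deduction: $381.29
Total deductions = $44.25 + $47.08 + $50.79 + $381.29 = $523.41
Net pay = $9415.28 − $523.41 = $8891.87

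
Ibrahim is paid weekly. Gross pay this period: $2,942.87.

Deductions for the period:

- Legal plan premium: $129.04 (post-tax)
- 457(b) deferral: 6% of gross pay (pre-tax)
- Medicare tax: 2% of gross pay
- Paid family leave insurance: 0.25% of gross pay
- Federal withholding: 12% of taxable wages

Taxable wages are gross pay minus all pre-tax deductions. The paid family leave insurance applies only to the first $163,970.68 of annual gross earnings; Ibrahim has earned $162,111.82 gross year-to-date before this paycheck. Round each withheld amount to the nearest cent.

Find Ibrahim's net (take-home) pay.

457(b) deferral: $2,942.87 × 0.06 = $176.57
Taxable wages = $2,942.87 − $176.57 = $2,766.30
Federal withholding: $2,766.30 × 0.12 = $331.96
Paid family leave insurance: only $163,970.68 − $162,111.82 = $1,858.86 of this check is subject → $1,858.86 × 0.0025 = $4.65
Medicare tax: $2,942.87 × 0.02 = $58.86
Legal plan premium: $129.04
Total deductions = $176.57 + $331.96 + $4.65 + $58.86 + $129.04 = $701.08
Net pay = $2,942.87 − $701.08 = $2,241.79

$2,241.79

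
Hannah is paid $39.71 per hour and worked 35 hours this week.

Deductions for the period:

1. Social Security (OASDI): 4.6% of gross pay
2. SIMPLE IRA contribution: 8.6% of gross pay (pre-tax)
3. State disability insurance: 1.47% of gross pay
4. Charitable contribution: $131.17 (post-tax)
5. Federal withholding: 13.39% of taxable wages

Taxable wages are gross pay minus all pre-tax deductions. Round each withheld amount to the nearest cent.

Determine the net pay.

Gross pay: 35 × $39.71 = $1389.85
SIMPLE IRA contribution: $1389.85 × 0.086 = $119.53
Taxable wages = $1389.85 − $119.53 = $1270.32
Federal withholding: $1270.32 × 0.1339 = $170.10
Social Security (OASDI): $1389.85 × 0.046 = $63.93
State disability insurance: $1389.85 × 0.0147 = $20.43
Charitable contribution: $131.17
Total deductions = $119.53 + $170.10 + $63.93 + $20.43 + $131.17 = $505.16
Net pay = $1389.85 − $505.16 = $884.69

$884.69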